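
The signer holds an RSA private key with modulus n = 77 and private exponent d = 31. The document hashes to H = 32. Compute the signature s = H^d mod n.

32

Squares mod 77: H^1≡32, H^2≡23, H^4≡67, H^8≡23, H^16≡67
31 = 16 + 8 + 4 + 2 + 1, so H^31 ≡ 67·23·67·23·32 ≡ 32 (mod 77)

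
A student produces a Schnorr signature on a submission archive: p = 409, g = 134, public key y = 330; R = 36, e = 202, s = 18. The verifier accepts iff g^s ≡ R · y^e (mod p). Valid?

g^s mod p:
134^2 = 17956 ≡ 369
134^4 ≡ 369^2 = 136161 ≡ 373
134^8 ≡ 373^2 = 139129 ≡ 69
134^16 ≡ 69^2 = 4761 ≡ 262
18 = 16 + 2, so 134^18 ≡ 262·369 ≡ 154 (mod 409)
R · y^e mod p:
330^2 = 108900 ≡ 106
330^4 ≡ 106^2 = 11236 ≡ 193
330^8 ≡ 193^2 = 37249 ≡ 30
330^16 ≡ 30^2 = 900 ≡ 82
330^32 ≡ 82^2 = 6724 ≡ 180
330^64 ≡ 180^2 = 32400 ≡ 89
330^128 ≡ 89^2 = 7921 ≡ 150
202 = 128 + 64 + 8 + 2, so 330^202 ≡ 150·89·30·106 ≡ 27 (mod 409)
36·27 = 972 ≡ 154 (mod 409)
154 ≡ 154 (mod 409); signature holds.

yes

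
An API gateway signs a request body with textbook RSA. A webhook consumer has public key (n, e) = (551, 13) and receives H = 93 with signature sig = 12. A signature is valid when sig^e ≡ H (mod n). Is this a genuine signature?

sig^13 mod 551 = 12
sig^13 mod 551 = 12, but H = 93.

forged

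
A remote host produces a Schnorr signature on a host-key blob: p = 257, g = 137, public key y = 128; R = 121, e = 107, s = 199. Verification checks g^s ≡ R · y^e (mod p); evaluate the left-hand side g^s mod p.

240

Squares mod 257: 137^1≡137, 137^2≡8, 137^4≡64, 137^8≡241, 137^16≡256, 137^32≡1, 137^64≡1, 137^128≡1
199 = 128 + 64 + 4 + 2 + 1, so 137^199 ≡ 1·1·64·8·137 ≡ 240 (mod 257)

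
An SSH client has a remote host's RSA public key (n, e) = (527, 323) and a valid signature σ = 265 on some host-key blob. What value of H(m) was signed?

354

σ^2 ≡ 265^2 = 70225 ≡ 134
σ^4 ≡ 134^2 = 17956 ≡ 38
σ^8 ≡ 38^2 = 1444 ≡ 390
σ^16 ≡ 390^2 = 152100 ≡ 324
σ^32 ≡ 324^2 = 104976 ≡ 103
σ^64 ≡ 103^2 = 10609 ≡ 69
σ^128 ≡ 69^2 = 4761 ≡ 18
σ^256 ≡ 18^2 = 324
323 = 256 + 64 + 2 + 1, so σ^323 ≡ 324·69·134·265 ≡ 354 (mod 527)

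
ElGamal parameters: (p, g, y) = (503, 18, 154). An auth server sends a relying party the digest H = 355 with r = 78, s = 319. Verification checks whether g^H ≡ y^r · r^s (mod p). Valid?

Left side g^H mod p:
18^355 mod 503 = 22
Right side y^r · r^s mod p:
154^78 mod 503 = 317
78^319 mod 503 = 88
317·88 = 27896 ≡ 231 (mod 503)
22 ≠ 231, so verification fails.

no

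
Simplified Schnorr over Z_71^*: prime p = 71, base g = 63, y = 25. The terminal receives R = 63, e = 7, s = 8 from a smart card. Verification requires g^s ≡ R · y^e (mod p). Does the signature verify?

g^s mod p:
Squares mod 71: 63^1≡63, 63^2≡64, 63^4≡49, 63^8≡58
63^8 ≡ 58 (mod 71)
R · y^e mod p:
Squares mod 71: 25^1≡25, 25^2≡57, 25^4≡54
7 = 4 + 2 + 1, so 25^7 ≡ 54·57·25 ≡ 57 (mod 71)
63·57 = 3591 ≡ 41 (mod 71)
58 ≠ 41; the check fails.

does not verify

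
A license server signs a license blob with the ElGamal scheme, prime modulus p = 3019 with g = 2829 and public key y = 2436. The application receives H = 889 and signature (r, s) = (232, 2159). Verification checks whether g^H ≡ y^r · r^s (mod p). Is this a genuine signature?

forged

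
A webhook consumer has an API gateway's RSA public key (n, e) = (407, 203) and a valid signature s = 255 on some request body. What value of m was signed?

Squares mod 407: s^1≡255, s^2≡312, s^4≡71, s^8≡157, s^16≡229, s^32≡345, s^64≡181, s^128≡201
203 = 128 + 64 + 8 + 2 + 1, so s^203 ≡ 201·181·157·312·255 ≡ 382 (mod 407)

382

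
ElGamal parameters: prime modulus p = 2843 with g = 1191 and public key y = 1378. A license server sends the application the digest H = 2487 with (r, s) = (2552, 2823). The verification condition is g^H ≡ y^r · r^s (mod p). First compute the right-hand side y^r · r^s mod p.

575

Squares mod 2843: 1378^1≡1378, 1378^2≡2603, 1378^4≡740, 1378^8≡1744, 1378^16≡2369, 1378^32≡79, 1378^64≡555, 1378^128≡981, 1378^256≡1427, 1378^512≡741, 1378^1024≡382, 1378^2048≡931
2552 = 2048 + 256 + 128 + 64 + 32 + 16 + 8, so 1378^2552 ≡ 931·1427·981·555·79·2369·1744 ≡ 1835 (mod 2843)
Squares mod 2843: 2552^1≡2552, 2552^2≡2234, 2552^4≡1291, 2552^8≡683, 2552^16≡237, 2552^32≡2152, 2552^64≡2700, 2552^128≡548, 2552^256≡1789, 2552^512≡2146, 2552^1024≡2499, 2552^2048≡1773
2823 = 2048 + 512 + 256 + 4 + 2 + 1, so 2552^2823 ≡ 1773·2146·1789·1291·2234·2552 ≡ 713 (mod 2843)
y^r · r^s ≡ 1835·713 = 1308355 ≡ 575 (mod 2843)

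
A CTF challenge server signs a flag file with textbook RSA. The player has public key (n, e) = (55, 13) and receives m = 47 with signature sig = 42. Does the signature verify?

Squares mod 55: sig^1≡42, sig^2≡4, sig^4≡16, sig^8≡36
13 = 8 + 4 + 1, so sig^13 ≡ 36·16·42 ≡ 47 (mod 55)
Since 47 equals the digest 47, verification succeeds.

verifies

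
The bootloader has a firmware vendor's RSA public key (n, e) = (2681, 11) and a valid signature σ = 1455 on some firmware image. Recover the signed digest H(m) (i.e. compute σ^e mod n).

σ^2 ≡ 1455^2 = 2117025 ≡ 1716
σ^4 ≡ 1716^2 = 2944656 ≡ 918
σ^8 ≡ 918^2 = 842724 ≡ 890
11 = 8 + 2 + 1, so σ^11 ≡ 890·1716·1455 ≡ 755 (mod 2681)

755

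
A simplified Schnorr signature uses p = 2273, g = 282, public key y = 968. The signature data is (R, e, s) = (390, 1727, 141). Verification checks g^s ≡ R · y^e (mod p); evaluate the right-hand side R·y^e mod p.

968^1727 mod 2273 = 1940
R · y^e ≡ 390·1940 = 756600 ≡ 1964 (mod 2273)

1964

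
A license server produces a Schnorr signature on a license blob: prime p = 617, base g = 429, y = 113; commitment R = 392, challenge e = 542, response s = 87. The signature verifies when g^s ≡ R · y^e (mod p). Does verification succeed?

g^s mod p:
Squares mod 617: 429^1≡429, 429^2≡175, 429^4≡392, 429^8≡31, 429^16≡344, 429^32≡489, 429^64≡342
87 = 64 + 16 + 4 + 2 + 1, so 429^87 ≡ 342·344·392·175·429 ≡ 489 (mod 617)
R · y^e mod p:
Squares mod 617: 113^1≡113, 113^2≡429, 113^4≡175, 113^8≡392, 113^16≡31, 113^32≡344, 113^64≡489, 113^128≡342, 113^256≡351, 113^512≡418
542 = 512 + 16 + 8 + 4 + 2, so 113^542 ≡ 418·31·392·175·429 ≡ 351 (mod 617)
392·351 = 137592 ≡ 1 (mod 617)
489 ≠ 1; the check fails.

fails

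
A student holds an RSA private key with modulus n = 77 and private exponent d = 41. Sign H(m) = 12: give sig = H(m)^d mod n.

(H(m))^2 ≡ 12^2 = 144 ≡ 67
(H(m))^4 ≡ 67^2 = 4489 ≡ 23
(H(m))^8 ≡ 23^2 = 529 ≡ 67
(H(m))^16 ≡ 67^2 = 4489 ≡ 23
(H(m))^32 ≡ 23^2 = 529 ≡ 67
41 = 32 + 8 + 1, so (H(m))^41 ≡ 67·67·12 ≡ 45 (mod 77)

45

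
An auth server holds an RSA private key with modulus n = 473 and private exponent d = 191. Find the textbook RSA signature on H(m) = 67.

(H(m))^2 ≡ 67^2 = 4489 ≡ 232
(H(m))^4 ≡ 232^2 = 53824 ≡ 375
(H(m))^8 ≡ 375^2 = 140625 ≡ 144
(H(m))^16 ≡ 144^2 = 20736 ≡ 397
(H(m))^32 ≡ 397^2 = 157609 ≡ 100
(H(m))^64 ≡ 100^2 = 10000 ≡ 67
(H(m))^128 ≡ 67^2 = 4489 ≡ 232
191 = 128 + 32 + 16 + 8 + 4 + 2 + 1, so (H(m))^191 ≡ 232·100·397·144·375·232·67 ≡ 232 (mod 473)

232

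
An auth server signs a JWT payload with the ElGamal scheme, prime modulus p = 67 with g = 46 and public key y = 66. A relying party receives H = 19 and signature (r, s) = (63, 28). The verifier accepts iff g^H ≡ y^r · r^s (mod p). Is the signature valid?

valid

Left side g^H mod p:
46^19 mod 67 = 7
Right side y^r · r^s mod p:
66^63 mod 67 = 66
63^28 mod 67 = 60
66·60 = 3960 ≡ 7 (mod 67)
7 ≡ 7 (mod 67), so the signature is genuine.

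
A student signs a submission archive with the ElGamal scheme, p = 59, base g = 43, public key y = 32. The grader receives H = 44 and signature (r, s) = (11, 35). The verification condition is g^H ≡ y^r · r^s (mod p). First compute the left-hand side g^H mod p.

43^2 = 1849 ≡ 20
43^4 ≡ 20^2 = 400 ≡ 46
43^8 ≡ 46^2 = 2116 ≡ 51
43^16 ≡ 51^2 = 2601 ≡ 5
43^32 ≡ 5^2 = 25
44 = 32 + 8 + 4, so 43^44 ≡ 25·51·46 ≡ 4 (mod 59)

4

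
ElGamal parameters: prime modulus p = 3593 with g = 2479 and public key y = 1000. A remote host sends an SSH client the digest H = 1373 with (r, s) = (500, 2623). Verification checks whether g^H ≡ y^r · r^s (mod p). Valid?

Left side g^H mod p:
2479^2 = 6145441 ≡ 1411
2479^4 ≡ 1411^2 = 1990921 ≡ 399
2479^8 ≡ 399^2 = 159201 ≡ 1109
2479^16 ≡ 1109^2 = 1229881 ≡ 1075
2479^32 ≡ 1075^2 = 1155625 ≡ 2272
2479^64 ≡ 2272^2 = 5161984 ≡ 2436
2479^128 ≡ 2436^2 = 5934096 ≡ 2053
2479^256 ≡ 2053^2 = 4214809 ≡ 220
2479^512 ≡ 220^2 = 48400 ≡ 1691
2479^1024 ≡ 1691^2 = 2859481 ≡ 3046
1373 = 1024 + 256 + 64 + 16 + 8 + 4 + 1, so 2479^1373 ≡ 3046·220·2436·1075·1109·399·2479 ≡ 3302 (mod 3593)
Right side y^r · r^s mod p:
1000^2 = 1000000 ≡ 1146
1000^4 ≡ 1146^2 = 1313316 ≡ 1871
1000^8 ≡ 1871^2 = 3500641 ≡ 1059
1000^16 ≡ 1059^2 = 1121481 ≡ 465
1000^32 ≡ 465^2 = 216225 ≡ 645
1000^64 ≡ 645^2 = 416025 ≡ 2830
1000^128 ≡ 2830^2 = 8008900 ≡ 103
1000^256 ≡ 103^2 = 10609 ≡ 3423
500 = 256 + 128 + 64 + 32 + 16 + 4, so 1000^500 ≡ 3423·103·2830·645·465·1871 ≡ 1694 (mod 3593)
500^2 = 250000 ≡ 2083
500^4 ≡ 2083^2 = 4338889 ≡ 2138
500^8 ≡ 2138^2 = 4571044 ≡ 748
500^16 ≡ 748^2 = 559504 ≡ 2589
500^32 ≡ 2589^2 = 6702921 ≡ 1976
500^64 ≡ 1976^2 = 3904576 ≡ 2578
500^128 ≡ 2578^2 = 6646084 ≡ 2627
500^256 ≡ 2627^2 = 6901129 ≡ 2569
500^512 ≡ 2569^2 = 6599761 ≡ 3013
500^1024 ≡ 3013^2 = 9078169 ≡ 2251
500^2048 ≡ 2251^2 = 5067001 ≡ 871
2623 = 2048 + 512 + 32 + 16 + 8 + 4 + 2 + 1, so 500^2623 ≡ 871·3013·1976·2589·748·2138·2083·500 ≡ 2229 (mod 3593)
1694·2229 = 3775926 ≡ 3276 (mod 3593)
3302 ≠ 3276, so verification fails.

no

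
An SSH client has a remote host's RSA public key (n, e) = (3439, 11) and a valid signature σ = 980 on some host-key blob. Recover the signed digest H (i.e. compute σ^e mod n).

45

σ^2 ≡ 980^2 = 960400 ≡ 919
σ^4 ≡ 919^2 = 844561 ≡ 2006
σ^8 ≡ 2006^2 = 4024036 ≡ 406
11 = 8 + 2 + 1, so σ^11 ≡ 406·919·980 ≡ 45 (mod 3439)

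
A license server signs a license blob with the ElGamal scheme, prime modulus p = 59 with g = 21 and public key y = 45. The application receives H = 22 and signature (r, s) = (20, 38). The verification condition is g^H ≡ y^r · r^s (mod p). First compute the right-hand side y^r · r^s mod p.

Squares mod 59: 45^1≡45, 45^2≡19, 45^4≡7, 45^8≡49, 45^16≡41
20 = 16 + 4, so 45^20 ≡ 41·7 ≡ 51 (mod 59)
Squares mod 59: 20^1≡20, 20^2≡46, 20^4≡51, 20^8≡5, 20^16≡25, 20^32≡35
38 = 32 + 4 + 2, so 20^38 ≡ 35·51·46 ≡ 41 (mod 59)
y^r · r^s ≡ 51·41 = 2091 ≡ 26 (mod 59)

26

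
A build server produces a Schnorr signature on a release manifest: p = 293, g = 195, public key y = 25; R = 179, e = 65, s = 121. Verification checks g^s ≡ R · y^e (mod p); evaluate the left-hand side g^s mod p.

29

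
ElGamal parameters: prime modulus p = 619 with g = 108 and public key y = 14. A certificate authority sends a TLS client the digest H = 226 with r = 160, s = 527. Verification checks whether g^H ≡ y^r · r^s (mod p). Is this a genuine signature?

Left side g^H mod p:
Squares mod 619: 108^1≡108, 108^2≡522, 108^4≡124, 108^8≡520, 108^16≡516, 108^32≡86, 108^64≡587, 108^128≡405
226 = 128 + 64 + 32 + 2, so 108^226 ≡ 405·587·86·522 ≡ 256 (mod 619)
Right side y^r · r^s mod p:
Squares mod 619: 14^1≡14, 14^2≡196, 14^4≡38, 14^8≡206, 14^16≡344, 14^32≡107, 14^64≡307, 14^128≡161
160 = 128 + 32, so 14^160 ≡ 161·107 ≡ 514 (mod 619)
Squares mod 619: 160^1≡160, 160^2≡221, 160^4≡559, 160^8≡505, 160^16≡616, 160^32≡9, 160^64≡81, 160^128≡371, 160^256≡223, 160^512≡209
527 = 512 + 8 + 4 + 2 + 1, so 160^527 ≡ 209·505·559·221·160 ≡ 588 (mod 619)
514·588 = 302232 ≡ 160 (mod 619)
256 ≠ 160, so verification fails.

forged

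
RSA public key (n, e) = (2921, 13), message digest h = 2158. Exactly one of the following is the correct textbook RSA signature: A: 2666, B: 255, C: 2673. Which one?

Candidate A: Squares mod 2921: 2666^1≡2666, 2666^2≡763, 2666^4≡890, 2666^8≡509; 13 = 8 + 4 + 1, so 2666^13 ≡ 509·890·2666 ≡ 2158 (mod 2921)
  → matches h = 2158
Candidate B: Squares mod 2921: 255^1≡255, 255^2≡763, 255^4≡890, 255^8≡509; 13 = 8 + 4 + 1, so 255^13 ≡ 509·890·255 ≡ 763 (mod 2921)
Candidate C: Squares mod 2921: 2673^1≡2673, 2673^2≡163, 2673^4≡280, 2673^8≡2454; 13 = 8 + 4 + 1, so 2673^13 ≡ 2454·280·2673 ≡ 2459 (mod 2921)

A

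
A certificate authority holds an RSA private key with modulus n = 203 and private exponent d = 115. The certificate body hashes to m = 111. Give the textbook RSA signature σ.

m^115 mod 203 = 20

20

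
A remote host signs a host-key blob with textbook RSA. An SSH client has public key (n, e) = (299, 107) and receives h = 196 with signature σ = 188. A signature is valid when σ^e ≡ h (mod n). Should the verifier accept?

reject

Squares mod 299: σ^1≡188, σ^2≡62, σ^4≡256, σ^8≡55, σ^16≡35, σ^32≡29, σ^64≡243
107 = 64 + 32 + 8 + 2 + 1, so σ^107 ≡ 243·29·55·62·188 ≡ 193 (mod 299)
The recovered value 193 does not match the digest 196.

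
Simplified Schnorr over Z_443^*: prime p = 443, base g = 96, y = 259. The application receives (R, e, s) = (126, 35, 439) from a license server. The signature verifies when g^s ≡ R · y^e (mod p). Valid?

no

g^s mod p:
96^2 = 9216 ≡ 356
96^4 ≡ 356^2 = 126736 ≡ 38
96^8 ≡ 38^2 = 1444 ≡ 115
96^16 ≡ 115^2 = 13225 ≡ 378
96^32 ≡ 378^2 = 142884 ≡ 238
96^64 ≡ 238^2 = 56644 ≡ 383
96^128 ≡ 383^2 = 146689 ≡ 56
96^256 ≡ 56^2 = 3136 ≡ 35
439 = 256 + 128 + 32 + 16 + 4 + 2 + 1, so 96^439 ≡ 35·56·238·378·38·356·96 ≡ 259 (mod 443)
R · y^e mod p:
259^2 = 67081 ≡ 188
259^4 ≡ 188^2 = 35344 ≡ 347
259^8 ≡ 347^2 = 120409 ≡ 356
259^16 ≡ 356^2 = 126736 ≡ 38
259^32 ≡ 38^2 = 1444 ≡ 115
35 = 32 + 2 + 1, so 259^35 ≡ 115·188·259 ≡ 60 (mod 443)
126·60 = 7560 ≡ 29 (mod 443)
259 ≠ 29; the check fails.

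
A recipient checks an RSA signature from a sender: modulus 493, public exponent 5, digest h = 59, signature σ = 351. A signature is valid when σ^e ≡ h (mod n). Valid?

no

Squares mod 493: σ^1≡351, σ^2≡444, σ^4≡429
5 = 4 + 1, so σ^5 ≡ 429·351 ≡ 214 (mod 493)
σ^5 mod 493 = 214, but h = 59.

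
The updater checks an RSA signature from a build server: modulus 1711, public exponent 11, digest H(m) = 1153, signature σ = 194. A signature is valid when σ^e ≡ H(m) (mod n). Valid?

σ^11 mod 1711 = 558
σ^11 mod 1711 = 558, but H(m) = 1153.

no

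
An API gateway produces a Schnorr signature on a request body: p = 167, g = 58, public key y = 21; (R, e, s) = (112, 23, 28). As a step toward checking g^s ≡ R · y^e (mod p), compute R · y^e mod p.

21^2 = 441 ≡ 107
21^4 ≡ 107^2 = 11449 ≡ 93
21^8 ≡ 93^2 = 8649 ≡ 132
21^16 ≡ 132^2 = 17424 ≡ 56
23 = 16 + 4 + 2 + 1, so 21^23 ≡ 56·93·107·21 ≡ 18 (mod 167)
R · y^e ≡ 112·18 = 2016 ≡ 12 (mod 167)

12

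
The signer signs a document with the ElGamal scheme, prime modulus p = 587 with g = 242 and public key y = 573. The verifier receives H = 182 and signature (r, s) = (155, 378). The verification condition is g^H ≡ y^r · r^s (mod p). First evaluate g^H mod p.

163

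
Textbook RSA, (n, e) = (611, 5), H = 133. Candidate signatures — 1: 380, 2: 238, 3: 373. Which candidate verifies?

Candidate 1: Squares mod 611: 380^1≡380, 380^2≡204, 380^4≡68; 5 = 4 + 1, so 380^5 ≡ 68·380 ≡ 178 (mod 611)
Candidate 2: Squares mod 611: 238^1≡238, 238^2≡432, 238^4≡269; 5 = 4 + 1, so 238^5 ≡ 269·238 ≡ 478 (mod 611)
Candidate 3: Squares mod 611: 373^1≡373, 373^2≡432, 373^4≡269; 5 = 4 + 1, so 373^5 ≡ 269·373 ≡ 133 (mod 611)
  → matches H = 133

3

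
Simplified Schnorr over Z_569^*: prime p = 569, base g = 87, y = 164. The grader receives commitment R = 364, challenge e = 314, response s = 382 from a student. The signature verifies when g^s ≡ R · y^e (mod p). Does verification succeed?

fails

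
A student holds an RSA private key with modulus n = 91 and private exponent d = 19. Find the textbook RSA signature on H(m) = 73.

31

(H(m))^19 mod 91 = 31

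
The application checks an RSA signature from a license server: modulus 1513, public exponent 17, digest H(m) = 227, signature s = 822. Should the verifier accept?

accept

Squares mod 1513: s^1≡822, s^2≡886, s^4≡1262, s^8≡968, s^16≡477
17 = 16 + 1, so s^17 ≡ 477·822 ≡ 227 (mod 1513)
227 = H(m), so the signature checks out.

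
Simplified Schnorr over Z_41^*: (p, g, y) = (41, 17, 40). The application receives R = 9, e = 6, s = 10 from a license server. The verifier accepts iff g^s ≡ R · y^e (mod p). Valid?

no

g^s mod p:
17^2 = 289 ≡ 2
17^4 ≡ 2^2 = 4
17^8 ≡ 4^2 = 16
10 = 8 + 2, so 17^10 ≡ 16·2 ≡ 32 (mod 41)
R · y^e mod p:
40^2 = 1600 ≡ 1
40^4 ≡ 1^2 = 1
6 = 4 + 2, so 40^6 ≡ 1·1 ≡ 1 (mod 41)
9·1 = 9 ≡ 9 (mod 41)
32 ≠ 9; the check fails.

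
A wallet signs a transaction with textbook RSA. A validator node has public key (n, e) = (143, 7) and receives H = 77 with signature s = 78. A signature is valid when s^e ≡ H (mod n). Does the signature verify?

does not verify

s^7 mod 143 = 78
s^7 mod 143 = 78, but H = 77.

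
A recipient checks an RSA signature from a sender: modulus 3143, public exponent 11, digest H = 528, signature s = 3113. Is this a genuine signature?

Squares mod 3143: s^1≡3113, s^2≡900, s^4≡2249, s^8≡914
11 = 8 + 2 + 1, so s^11 ≡ 914·900·3113 ≡ 836 (mod 3143)
836 ≠ 528, so verification fails.

forged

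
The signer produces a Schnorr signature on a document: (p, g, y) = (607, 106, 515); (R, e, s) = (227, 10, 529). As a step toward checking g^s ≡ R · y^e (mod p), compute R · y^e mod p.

515^2 = 265225 ≡ 573
515^4 ≡ 573^2 = 328329 ≡ 549
515^8 ≡ 549^2 = 301401 ≡ 329
10 = 8 + 2, so 515^10 ≡ 329·573 ≡ 347 (mod 607)
R · y^e ≡ 227·347 = 78769 ≡ 466 (mod 607)

466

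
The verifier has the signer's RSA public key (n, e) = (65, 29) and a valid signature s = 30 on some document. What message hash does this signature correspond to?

10

s^2 ≡ 30^2 = 900 ≡ 55
s^4 ≡ 55^2 = 3025 ≡ 35
s^8 ≡ 35^2 = 1225 ≡ 55
s^16 ≡ 55^2 = 3025 ≡ 35
29 = 16 + 8 + 4 + 1, so s^29 ≡ 35·55·35·30 ≡ 10 (mod 65)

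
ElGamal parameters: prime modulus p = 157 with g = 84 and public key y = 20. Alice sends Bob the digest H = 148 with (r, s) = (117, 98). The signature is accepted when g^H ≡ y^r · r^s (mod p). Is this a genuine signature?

Left side g^H mod p:
Squares mod 157: 84^1≡84, 84^2≡148, 84^4≡81, 84^8≡124, 84^16≡147, 84^32≡100, 84^64≡109, 84^128≡106
148 = 128 + 16 + 4, so 84^148 ≡ 106·147·81 ≡ 19 (mod 157)
Right side y^r · r^s mod p:
Squares mod 157: 20^1≡20, 20^2≡86, 20^4≡17, 20^8≡132, 20^16≡154, 20^32≡9, 20^64≡81
117 = 64 + 32 + 16 + 4 + 1, so 20^117 ≡ 81·9·154·17·20 ≡ 129 (mod 157)
Squares mod 157: 117^1≡117, 117^2≡30, 117^4≡115, 117^8≡37, 117^16≡113, 117^32≡52, 117^64≡35
98 = 64 + 32 + 2, so 117^98 ≡ 35·52·30 ≡ 121 (mod 157)
129·121 = 15609 ≡ 66 (mod 157)
19 ≠ 66, so verification fails.

forged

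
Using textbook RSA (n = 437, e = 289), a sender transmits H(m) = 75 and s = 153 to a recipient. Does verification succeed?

s^2 ≡ 153^2 = 23409 ≡ 248
s^4 ≡ 248^2 = 61504 ≡ 324
s^8 ≡ 324^2 = 104976 ≡ 96
s^16 ≡ 96^2 = 9216 ≡ 39
s^32 ≡ 39^2 = 1521 ≡ 210
s^64 ≡ 210^2 = 44100 ≡ 400
s^128 ≡ 400^2 = 160000 ≡ 58
s^256 ≡ 58^2 = 3364 ≡ 305
289 = 256 + 32 + 1, so s^289 ≡ 305·210·153 ≡ 362 (mod 437)
s^289 mod 437 = 362, but H(m) = 75.

fails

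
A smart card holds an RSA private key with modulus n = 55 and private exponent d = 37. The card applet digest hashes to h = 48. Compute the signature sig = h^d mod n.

38

h^37 mod 55 = 38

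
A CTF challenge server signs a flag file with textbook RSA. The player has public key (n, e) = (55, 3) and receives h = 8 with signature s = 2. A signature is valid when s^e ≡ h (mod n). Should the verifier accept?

accept

s^2 ≡ 2^2 = 4
3 = 2 + 1, so s^3 ≡ 4·2 ≡ 8 (mod 55)
8 = h, so the signature checks out.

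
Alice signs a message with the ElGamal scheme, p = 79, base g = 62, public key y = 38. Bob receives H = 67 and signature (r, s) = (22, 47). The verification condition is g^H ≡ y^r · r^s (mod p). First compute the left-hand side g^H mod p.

62^67 mod 79 = 52

52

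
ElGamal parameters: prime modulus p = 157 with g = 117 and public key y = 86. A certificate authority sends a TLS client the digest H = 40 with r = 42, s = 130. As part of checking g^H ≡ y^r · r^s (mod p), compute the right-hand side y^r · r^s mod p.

86^2 = 7396 ≡ 17
86^4 ≡ 17^2 = 289 ≡ 132
86^8 ≡ 132^2 = 17424 ≡ 154
86^16 ≡ 154^2 = 23716 ≡ 9
86^32 ≡ 9^2 = 81
42 = 32 + 8 + 2, so 86^42 ≡ 81·154·17 ≡ 108 (mod 157)
42^2 = 1764 ≡ 37
42^4 ≡ 37^2 = 1369 ≡ 113
42^8 ≡ 113^2 = 12769 ≡ 52
42^16 ≡ 52^2 = 2704 ≡ 35
42^32 ≡ 35^2 = 1225 ≡ 126
42^64 ≡ 126^2 = 15876 ≡ 19
42^128 ≡ 19^2 = 361 ≡ 47
130 = 128 + 2, so 42^130 ≡ 47·37 ≡ 12 (mod 157)
y^r · r^s ≡ 108·12 = 1296 ≡ 40 (mod 157)

40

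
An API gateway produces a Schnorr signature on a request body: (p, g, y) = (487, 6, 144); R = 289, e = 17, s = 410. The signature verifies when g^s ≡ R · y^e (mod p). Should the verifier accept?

g^s mod p:
Squares mod 487: 6^1≡6, 6^2≡36, 6^4≡322, 6^8≡440, 6^16≡261, 6^32≡428, 6^64≡72, 6^128≡314, 6^256≡222
410 = 256 + 128 + 16 + 8 + 2, so 6^410 ≡ 222·314·261·440·36 ≡ 168 (mod 487)
R · y^e mod p:
Squares mod 487: 144^1≡144, 144^2≡282, 144^4≡143, 144^8≡482, 144^16≡25
17 = 16 + 1, so 144^17 ≡ 25·144 ≡ 191 (mod 487)
289·191 = 55199 ≡ 168 (mod 487)
168 ≡ 168 (mod 487); signature holds.

accept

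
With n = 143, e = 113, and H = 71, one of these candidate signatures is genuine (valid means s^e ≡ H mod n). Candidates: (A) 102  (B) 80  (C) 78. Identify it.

B

Candidate A: Squares mod 143: 102^1≡102, 102^2≡108, 102^4≡81, 102^8≡126, 102^16≡3, 102^32≡9, 102^64≡81; 113 = 64 + 32 + 16 + 1, so 102^113 ≡ 81·9·3·102 ≡ 137 (mod 143)
Candidate B: Squares mod 143: 80^1≡80, 80^2≡108, 80^4≡81, 80^8≡126, 80^16≡3, 80^32≡9, 80^64≡81; 113 = 64 + 32 + 16 + 1, so 80^113 ≡ 81·9·3·80 ≡ 71 (mod 143)
  → matches H = 71
Candidate C: Squares mod 143: 78^1≡78, 78^2≡78, 78^4≡78, 78^8≡78, 78^16≡78, 78^32≡78, 78^64≡78; 113 = 64 + 32 + 16 + 1, so 78^113 ≡ 78·78·78·78 ≡ 78 (mod 143)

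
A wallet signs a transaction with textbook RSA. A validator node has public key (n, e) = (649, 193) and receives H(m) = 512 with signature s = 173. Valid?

s^2 ≡ 173^2 = 29929 ≡ 75
s^4 ≡ 75^2 = 5625 ≡ 433
s^8 ≡ 433^2 = 187489 ≡ 577
s^16 ≡ 577^2 = 332929 ≡ 641
s^32 ≡ 641^2 = 410881 ≡ 64
s^64 ≡ 64^2 = 4096 ≡ 202
s^128 ≡ 202^2 = 40804 ≡ 566
193 = 128 + 64 + 1, so s^193 ≡ 566·202·173 ≡ 512 (mod 649)
Since 512 equals the digest 512, verification succeeds.

yes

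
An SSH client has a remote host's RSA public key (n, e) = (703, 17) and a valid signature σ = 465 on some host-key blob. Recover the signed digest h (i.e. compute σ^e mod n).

511

σ^2 ≡ 465^2 = 216225 ≡ 404
σ^4 ≡ 404^2 = 163216 ≡ 120
σ^8 ≡ 120^2 = 14400 ≡ 340
σ^16 ≡ 340^2 = 115600 ≡ 308
17 = 16 + 1, so σ^17 ≡ 308·465 ≡ 511 (mod 703)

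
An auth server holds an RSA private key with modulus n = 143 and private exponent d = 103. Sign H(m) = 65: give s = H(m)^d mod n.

Squares mod 143: (H(m))^1≡65, (H(m))^2≡78, (H(m))^4≡78, (H(m))^8≡78, (H(m))^16≡78, (H(m))^32≡78, (H(m))^64≡78
103 = 64 + 32 + 4 + 2 + 1, so (H(m))^103 ≡ 78·78·78·78·65 ≡ 65 (mod 143)

65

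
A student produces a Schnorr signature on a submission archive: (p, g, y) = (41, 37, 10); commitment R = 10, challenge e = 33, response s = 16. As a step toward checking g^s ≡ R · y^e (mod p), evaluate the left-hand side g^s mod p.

37^2 = 1369 ≡ 16
37^4 ≡ 16^2 = 256 ≡ 10
37^8 ≡ 10^2 = 100 ≡ 18
37^16 ≡ 18^2 = 324 ≡ 37

37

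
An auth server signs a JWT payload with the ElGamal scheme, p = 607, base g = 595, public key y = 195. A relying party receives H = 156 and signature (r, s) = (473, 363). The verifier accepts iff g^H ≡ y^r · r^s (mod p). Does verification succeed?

Left side g^H mod p:
Squares mod 607: 595^1≡595, 595^2≡144, 595^4≡98, 595^8≡499, 595^16≡131, 595^32≡165, 595^64≡517, 595^128≡209
156 = 128 + 16 + 8 + 4, so 595^156 ≡ 209·131·499·98 ≡ 36 (mod 607)
Right side y^r · r^s mod p:
Squares mod 607: 195^1≡195, 195^2≡391, 195^4≡524, 195^8≡212, 195^16≡26, 195^32≡69, 195^64≡512, 195^128≡527, 195^256≡330
473 = 256 + 128 + 64 + 16 + 8 + 1, so 195^473 ≡ 330·527·512·26·212·195 ≡ 44 (mod 607)
Squares mod 607: 473^1≡473, 473^2≡353, 473^4≡174, 473^8≡533, 473^16≡13, 473^32≡169, 473^64≡32, 473^128≡417, 473^256≡287
363 = 256 + 64 + 32 + 8 + 2 + 1, so 473^363 ≡ 287·32·169·533·353·473 ≡ 56 (mod 607)
44·56 = 2464 ≡ 36 (mod 607)
36 ≡ 36 (mod 607), so the signature is genuine.

passes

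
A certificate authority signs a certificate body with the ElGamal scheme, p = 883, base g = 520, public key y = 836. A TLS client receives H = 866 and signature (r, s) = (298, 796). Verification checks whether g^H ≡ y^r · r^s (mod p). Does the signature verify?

Left side g^H mod p:
520^2 = 270400 ≡ 202
520^4 ≡ 202^2 = 40804 ≡ 186
520^8 ≡ 186^2 = 34596 ≡ 159
520^16 ≡ 159^2 = 25281 ≡ 557
520^32 ≡ 557^2 = 310249 ≡ 316
520^64 ≡ 316^2 = 99856 ≡ 77
520^128 ≡ 77^2 = 5929 ≡ 631
520^256 ≡ 631^2 = 398161 ≡ 811
520^512 ≡ 811^2 = 657721 ≡ 769
866 = 512 + 256 + 64 + 32 + 2, so 520^866 ≡ 769·811·77·316·202 ≡ 474 (mod 883)
Right side y^r · r^s mod p:
836^2 = 698896 ≡ 443
836^4 ≡ 443^2 = 196249 ≡ 223
836^8 ≡ 223^2 = 49729 ≡ 281
836^16 ≡ 281^2 = 78961 ≡ 374
836^32 ≡ 374^2 = 139876 ≡ 362
836^64 ≡ 362^2 = 131044 ≡ 360
836^128 ≡ 360^2 = 129600 ≡ 682
836^256 ≡ 682^2 = 465124 ≡ 666
298 = 256 + 32 + 8 + 2, so 836^298 ≡ 666·362·281·443 ≡ 223 (mod 883)
298^2 = 88804 ≡ 504
298^4 ≡ 504^2 = 254016 ≡ 595
298^8 ≡ 595^2 = 354025 ≡ 825
298^16 ≡ 825^2 = 680625 ≡ 715
298^32 ≡ 715^2 = 511225 ≡ 851
298^64 ≡ 851^2 = 724201 ≡ 141
298^128 ≡ 141^2 = 19881 ≡ 455
298^256 ≡ 455^2 = 207025 ≡ 403
298^512 ≡ 403^2 = 162409 ≡ 820
796 = 512 + 256 + 16 + 8 + 4, so 298^796 ≡ 820·403·715·825·595 ≡ 711 (mod 883)
223·711 = 158553 ≡ 496 (mod 883)
474 ≠ 496, so verification fails.

does not verify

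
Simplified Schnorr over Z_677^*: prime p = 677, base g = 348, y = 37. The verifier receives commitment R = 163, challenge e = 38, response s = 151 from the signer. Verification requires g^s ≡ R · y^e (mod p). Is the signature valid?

invalid

g^s mod p:
348^2 = 121104 ≡ 598
348^4 ≡ 598^2 = 357604 ≡ 148
348^8 ≡ 148^2 = 21904 ≡ 240
348^16 ≡ 240^2 = 57600 ≡ 55
348^32 ≡ 55^2 = 3025 ≡ 317
348^64 ≡ 317^2 = 100489 ≡ 293
348^128 ≡ 293^2 = 85849 ≡ 547
151 = 128 + 16 + 4 + 2 + 1, so 348^151 ≡ 547·55·148·598·348 ≡ 555 (mod 677)
R · y^e mod p:
37^2 = 1369 ≡ 15
37^4 ≡ 15^2 = 225
37^8 ≡ 225^2 = 50625 ≡ 527
37^16 ≡ 527^2 = 277729 ≡ 159
37^32 ≡ 159^2 = 25281 ≡ 232
38 = 32 + 4 + 2, so 37^38 ≡ 232·225·15 ≡ 388 (mod 677)
163·388 = 63244 ≡ 283 (mod 677)
555 ≠ 283; the check fails.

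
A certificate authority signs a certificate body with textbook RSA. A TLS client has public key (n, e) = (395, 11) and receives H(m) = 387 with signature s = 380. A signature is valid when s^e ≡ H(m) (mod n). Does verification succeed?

s^2 ≡ 380^2 = 144400 ≡ 225
s^4 ≡ 225^2 = 50625 ≡ 65
s^8 ≡ 65^2 = 4225 ≡ 275
11 = 8 + 2 + 1, so s^11 ≡ 275·225·380 ≡ 125 (mod 395)
The recovered value 125 does not match the digest 387.

fails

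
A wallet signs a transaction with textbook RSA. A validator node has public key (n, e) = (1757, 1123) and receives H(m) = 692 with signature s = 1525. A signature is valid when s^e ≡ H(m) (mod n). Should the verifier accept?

reject

s^2 ≡ 1525^2 = 2325625 ≡ 1114
s^4 ≡ 1114^2 = 1240996 ≡ 554
s^8 ≡ 554^2 = 306916 ≡ 1198
s^16 ≡ 1198^2 = 1435204 ≡ 1492
s^32 ≡ 1492^2 = 2226064 ≡ 1702
s^64 ≡ 1702^2 = 2896804 ≡ 1268
s^128 ≡ 1268^2 = 1607824 ≡ 169
s^256 ≡ 169^2 = 28561 ≡ 449
s^512 ≡ 449^2 = 201601 ≡ 1303
s^1024 ≡ 1303^2 = 1697809 ≡ 547
1123 = 1024 + 64 + 32 + 2 + 1, so s^1123 ≡ 547·1268·1702·1114·1525 ≡ 664 (mod 1757)
664 ≠ 692, so verification fails.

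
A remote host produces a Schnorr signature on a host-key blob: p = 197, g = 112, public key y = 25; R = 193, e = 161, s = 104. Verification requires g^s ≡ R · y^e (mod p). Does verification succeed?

g^s mod p:
Squares mod 197: 112^1≡112, 112^2≡133, 112^4≡156, 112^8≡105, 112^16≡190, 112^32≡49, 112^64≡37
104 = 64 + 32 + 8, so 112^104 ≡ 37·49·105 ≡ 63 (mod 197)
R · y^e mod p:
Squares mod 197: 25^1≡25, 25^2≡34, 25^4≡171, 25^8≡85, 25^16≡133, 25^32≡156, 25^64≡105, 25^128≡190
161 = 128 + 32 + 1, so 25^161 ≡ 190·156·25 ≡ 83 (mod 197)
193·83 = 16019 ≡ 62 (mod 197)
63 ≠ 62; the check fails.

fails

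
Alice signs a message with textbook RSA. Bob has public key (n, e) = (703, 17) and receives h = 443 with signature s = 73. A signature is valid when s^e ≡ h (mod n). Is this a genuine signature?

genuine

s^2 ≡ 73^2 = 5329 ≡ 408
s^4 ≡ 408^2 = 166464 ≡ 556
s^8 ≡ 556^2 = 309136 ≡ 519
s^16 ≡ 519^2 = 269361 ≡ 112
17 = 16 + 1, so s^17 ≡ 112·73 ≡ 443 (mod 703)
443 = h, so the signature checks out.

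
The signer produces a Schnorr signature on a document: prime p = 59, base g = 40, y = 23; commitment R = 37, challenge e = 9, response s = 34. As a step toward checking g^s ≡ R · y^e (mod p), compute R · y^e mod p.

46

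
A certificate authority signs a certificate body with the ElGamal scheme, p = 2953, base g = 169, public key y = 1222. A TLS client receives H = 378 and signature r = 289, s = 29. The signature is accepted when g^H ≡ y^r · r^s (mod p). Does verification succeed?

passes

Left side g^H mod p:
169^2 = 28561 ≡ 1984
169^4 ≡ 1984^2 = 3936256 ≡ 2860
169^8 ≡ 2860^2 = 8179600 ≡ 2743
169^16 ≡ 2743^2 = 7524049 ≡ 2758
169^32 ≡ 2758^2 = 7606564 ≡ 2589
169^64 ≡ 2589^2 = 6702921 ≡ 2564
169^128 ≡ 2564^2 = 6574096 ≡ 718
169^256 ≡ 718^2 = 515524 ≡ 1702
378 = 256 + 64 + 32 + 16 + 8 + 2, so 169^378 ≡ 1702·2564·2589·2758·2743·1984 ≡ 1715 (mod 2953)
Right side y^r · r^s mod p:
1222^2 = 1493284 ≡ 2019
1222^4 ≡ 2019^2 = 4076361 ≡ 1221
1222^8 ≡ 1221^2 = 1490841 ≡ 2529
1222^16 ≡ 2529^2 = 6395841 ≡ 2596
1222^32 ≡ 2596^2 = 6739216 ≡ 470
1222^64 ≡ 470^2 = 220900 ≡ 2378
1222^128 ≡ 2378^2 = 5654884 ≡ 2842
1222^256 ≡ 2842^2 = 8076964 ≡ 509
289 = 256 + 32 + 1, so 1222^289 ≡ 509·470·1222 ≡ 919 (mod 2953)
289^2 = 83521 ≡ 837
289^4 ≡ 837^2 = 700569 ≡ 708
289^8 ≡ 708^2 = 501264 ≡ 2207
289^16 ≡ 2207^2 = 4870849 ≡ 1352
29 = 16 + 8 + 4 + 1, so 289^29 ≡ 1352·2207·708·289 ≡ 712 (mod 2953)
919·712 = 654328 ≡ 1715 (mod 2953)
1715 ≡ 1715 (mod 2953), so the signature is genuine.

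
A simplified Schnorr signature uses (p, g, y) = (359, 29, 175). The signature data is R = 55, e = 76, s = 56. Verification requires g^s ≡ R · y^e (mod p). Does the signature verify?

does not verify

g^s mod p:
29^2 = 841 ≡ 123
29^4 ≡ 123^2 = 15129 ≡ 51
29^8 ≡ 51^2 = 2601 ≡ 88
29^16 ≡ 88^2 = 7744 ≡ 205
29^32 ≡ 205^2 = 42025 ≡ 22
56 = 32 + 16 + 8, so 29^56 ≡ 22·205·88 ≡ 185 (mod 359)
R · y^e mod p:
175^2 = 30625 ≡ 110
175^4 ≡ 110^2 = 12100 ≡ 253
175^8 ≡ 253^2 = 64009 ≡ 107
175^16 ≡ 107^2 = 11449 ≡ 320
175^32 ≡ 320^2 = 102400 ≡ 85
175^64 ≡ 85^2 = 7225 ≡ 45
76 = 64 + 8 + 4, so 175^76 ≡ 45·107·253 ≡ 108 (mod 359)
55·108 = 5940 ≡ 196 (mod 359)
185 ≠ 196; the check fails.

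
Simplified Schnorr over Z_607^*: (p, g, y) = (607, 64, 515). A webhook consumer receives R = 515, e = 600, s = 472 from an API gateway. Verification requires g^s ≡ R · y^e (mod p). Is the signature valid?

g^s mod p:
64^2 = 4096 ≡ 454
64^4 ≡ 454^2 = 206116 ≡ 343
64^8 ≡ 343^2 = 117649 ≡ 498
64^16 ≡ 498^2 = 248004 ≡ 348
64^32 ≡ 348^2 = 121104 ≡ 311
64^64 ≡ 311^2 = 96721 ≡ 208
64^128 ≡ 208^2 = 43264 ≡ 167
64^256 ≡ 167^2 = 27889 ≡ 574
472 = 256 + 128 + 64 + 16 + 8, so 64^472 ≡ 574·167·208·348·498 ≡ 325 (mod 607)
R · y^e mod p:
515^2 = 265225 ≡ 573
515^4 ≡ 573^2 = 328329 ≡ 549
515^8 ≡ 549^2 = 301401 ≡ 329
515^16 ≡ 329^2 = 108241 ≡ 195
515^32 ≡ 195^2 = 38025 ≡ 391
515^64 ≡ 391^2 = 152881 ≡ 524
515^128 ≡ 524^2 = 274576 ≡ 212
515^256 ≡ 212^2 = 44944 ≡ 26
515^512 ≡ 26^2 = 676 ≡ 69
600 = 512 + 64 + 16 + 8, so 515^600 ≡ 69·524·195·329 ≡ 201 (mod 607)
515·201 = 103515 ≡ 325 (mod 607)
325 ≡ 325 (mod 607); signature holds.

valid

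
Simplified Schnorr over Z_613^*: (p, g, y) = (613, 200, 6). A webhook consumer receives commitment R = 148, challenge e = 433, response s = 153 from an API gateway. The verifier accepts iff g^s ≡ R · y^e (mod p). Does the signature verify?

verifies

g^s mod p:
200^2 = 40000 ≡ 155
200^4 ≡ 155^2 = 24025 ≡ 118
200^8 ≡ 118^2 = 13924 ≡ 438
200^16 ≡ 438^2 = 191844 ≡ 588
200^32 ≡ 588^2 = 345744 ≡ 12
200^64 ≡ 12^2 = 144
200^128 ≡ 144^2 = 20736 ≡ 507
153 = 128 + 16 + 8 + 1, so 200^153 ≡ 507·588·438·200 ≡ 578 (mod 613)
R · y^e mod p:
6^2 = 36
6^4 ≡ 36^2 = 1296 ≡ 70
6^8 ≡ 70^2 = 4900 ≡ 609
6^16 ≡ 609^2 = 370881 ≡ 16
6^32 ≡ 16^2 = 256
6^64 ≡ 256^2 = 65536 ≡ 558
6^128 ≡ 558^2 = 311364 ≡ 573
6^256 ≡ 573^2 = 328329 ≡ 374
433 = 256 + 128 + 32 + 16 + 1, so 6^433 ≡ 374·573·256·16·6 ≡ 211 (mod 613)
148·211 = 31228 ≡ 578 (mod 613)
578 ≡ 578 (mod 613); signature holds.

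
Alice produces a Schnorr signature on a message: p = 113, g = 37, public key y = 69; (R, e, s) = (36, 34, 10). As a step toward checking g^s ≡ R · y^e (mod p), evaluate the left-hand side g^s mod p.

88

37^2 = 1369 ≡ 13
37^4 ≡ 13^2 = 169 ≡ 56
37^8 ≡ 56^2 = 3136 ≡ 85
10 = 8 + 2, so 37^10 ≡ 85·13 ≡ 88 (mod 113)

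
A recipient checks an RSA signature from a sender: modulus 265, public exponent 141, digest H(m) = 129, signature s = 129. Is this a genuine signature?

genuine

s^141 mod 265 = 129
129 = H(m), so the signature checks out.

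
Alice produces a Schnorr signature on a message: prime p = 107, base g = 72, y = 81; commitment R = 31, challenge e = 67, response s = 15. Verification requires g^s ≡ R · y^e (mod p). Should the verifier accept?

accept

g^s mod p:
72^2 = 5184 ≡ 48
72^4 ≡ 48^2 = 2304 ≡ 57
72^8 ≡ 57^2 = 3249 ≡ 39
15 = 8 + 4 + 2 + 1, so 72^15 ≡ 39·57·48·72 ≡ 88 (mod 107)
R · y^e mod p:
81^2 = 6561 ≡ 34
81^4 ≡ 34^2 = 1156 ≡ 86
81^8 ≡ 86^2 = 7396 ≡ 13
81^16 ≡ 13^2 = 169 ≡ 62
81^32 ≡ 62^2 = 3844 ≡ 99
81^64 ≡ 99^2 = 9801 ≡ 64
67 = 64 + 2 + 1, so 81^67 ≡ 64·34·81 ≡ 27 (mod 107)
31·27 = 837 ≡ 88 (mod 107)
88 ≡ 88 (mod 107); signature holds.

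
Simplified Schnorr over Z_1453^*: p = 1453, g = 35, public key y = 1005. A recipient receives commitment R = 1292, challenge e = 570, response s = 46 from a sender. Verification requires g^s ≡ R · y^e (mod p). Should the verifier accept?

g^s mod p:
35^2 = 1225
35^4 ≡ 1225^2 = 1500625 ≡ 1129
35^8 ≡ 1129^2 = 1274641 ≡ 360
35^16 ≡ 360^2 = 129600 ≡ 283
35^32 ≡ 283^2 = 80089 ≡ 174
46 = 32 + 8 + 4 + 2, so 35^46 ≡ 174·360·1129·1225 ≡ 587 (mod 1453)
R · y^e mod p:
1005^2 = 1010025 ≡ 190
1005^4 ≡ 190^2 = 36100 ≡ 1228
1005^8 ≡ 1228^2 = 1507984 ≡ 1223
1005^16 ≡ 1223^2 = 1495729 ≡ 592
1005^32 ≡ 592^2 = 350464 ≡ 291
1005^64 ≡ 291^2 = 84681 ≡ 407
1005^128 ≡ 407^2 = 165649 ≡ 7
1005^256 ≡ 7^2 = 49
1005^512 ≡ 49^2 = 2401 ≡ 948
570 = 512 + 32 + 16 + 8 + 2, so 1005^570 ≡ 948·291·592·1223·190 ≡ 231 (mod 1453)
1292·231 = 298452 ≡ 587 (mod 1453)
587 ≡ 587 (mod 1453); signature holds.

accept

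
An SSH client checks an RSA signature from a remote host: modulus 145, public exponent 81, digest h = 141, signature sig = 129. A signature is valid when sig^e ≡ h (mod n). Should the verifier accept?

sig^2 ≡ 129^2 = 16641 ≡ 111
sig^4 ≡ 111^2 = 12321 ≡ 141
sig^8 ≡ 141^2 = 19881 ≡ 16
sig^16 ≡ 16^2 = 256 ≡ 111
sig^32 ≡ 111^2 = 12321 ≡ 141
sig^64 ≡ 141^2 = 19881 ≡ 16
81 = 64 + 16 + 1, so sig^81 ≡ 16·111·129 ≡ 4 (mod 145)
4 ≠ 141, so verification fails.

reject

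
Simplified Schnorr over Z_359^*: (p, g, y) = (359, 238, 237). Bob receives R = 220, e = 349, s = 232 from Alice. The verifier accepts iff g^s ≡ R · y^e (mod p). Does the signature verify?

does not verify

g^s mod p:
238^2 = 56644 ≡ 281
238^4 ≡ 281^2 = 78961 ≡ 340
238^8 ≡ 340^2 = 115600 ≡ 2
238^16 ≡ 2^2 = 4
238^32 ≡ 4^2 = 16
238^64 ≡ 16^2 = 256
238^128 ≡ 256^2 = 65536 ≡ 198
232 = 128 + 64 + 32 + 8, so 238^232 ≡ 198·256·16·2 ≡ 54 (mod 359)
R · y^e mod p:
237^2 = 56169 ≡ 165
237^4 ≡ 165^2 = 27225 ≡ 300
237^8 ≡ 300^2 = 90000 ≡ 250
237^16 ≡ 250^2 = 62500 ≡ 34
237^32 ≡ 34^2 = 1156 ≡ 79
237^64 ≡ 79^2 = 6241 ≡ 138
237^128 ≡ 138^2 = 19044 ≡ 17
237^256 ≡ 17^2 = 289
349 = 256 + 64 + 16 + 8 + 4 + 1, so 237^349 ≡ 289·138·34·250·300·237 ≡ 24 (mod 359)
220·24 = 5280 ≡ 254 (mod 359)
54 ≠ 254; the check fails.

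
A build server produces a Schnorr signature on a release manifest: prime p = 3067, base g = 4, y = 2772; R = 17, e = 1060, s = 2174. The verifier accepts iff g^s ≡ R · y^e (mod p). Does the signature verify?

g^s mod p:
4^2 = 16
4^4 ≡ 16^2 = 256
4^8 ≡ 256^2 = 65536 ≡ 1129
4^16 ≡ 1129^2 = 1274641 ≡ 1836
4^32 ≡ 1836^2 = 3370896 ≡ 263
4^64 ≡ 263^2 = 69169 ≡ 1695
4^128 ≡ 1695^2 = 2873025 ≡ 2313
4^256 ≡ 2313^2 = 5349969 ≡ 1121
4^512 ≡ 1121^2 = 1256641 ≡ 2238
4^1024 ≡ 2238^2 = 5008644 ≡ 233
4^2048 ≡ 233^2 = 54289 ≡ 2150
2174 = 2048 + 64 + 32 + 16 + 8 + 4 + 2, so 4^2174 ≡ 2150·1695·263·1836·1129·256·16 ≡ 659 (mod 3067)
R · y^e mod p:
2772^2 = 7683984 ≡ 1149
2772^4 ≡ 1149^2 = 1320201 ≡ 1391
2772^8 ≡ 1391^2 = 1934881 ≡ 2671
2772^16 ≡ 2671^2 = 7134241 ≡ 399
2772^32 ≡ 399^2 = 159201 ≡ 2784
2772^64 ≡ 2784^2 = 7750656 ≡ 347
2772^128 ≡ 347^2 = 120409 ≡ 796
2772^256 ≡ 796^2 = 633616 ≡ 1814
2772^512 ≡ 1814^2 = 3290596 ≡ 2772
2772^1024 ≡ 2772^2 = 7683984 ≡ 1149
1060 = 1024 + 32 + 4, so 2772^1060 ≡ 1149·2784·1391 ≡ 1595 (mod 3067)
17·1595 = 27115 ≡ 2579 (mod 3067)
659 ≠ 2579; the check fails.

does not verify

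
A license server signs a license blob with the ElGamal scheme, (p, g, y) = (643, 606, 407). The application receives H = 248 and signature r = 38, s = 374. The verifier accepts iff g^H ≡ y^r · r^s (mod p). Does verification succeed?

Left side g^H mod p:
Squares mod 643: 606^1≡606, 606^2≡83, 606^4≡459, 606^8≡420, 606^16≡218, 606^32≡585, 606^64≡149, 606^128≡339
248 = 128 + 64 + 32 + 16 + 8, so 606^248 ≡ 339·149·585·218·420 ≡ 416 (mod 643)
Right side y^r · r^s mod p:
Squares mod 643: 407^1≡407, 407^2≡398, 407^4≡226, 407^8≡279, 407^16≡38, 407^32≡158
38 = 32 + 4 + 2, so 407^38 ≡ 158·226·398 ≡ 198 (mod 643)
Squares mod 643: 38^1≡38, 38^2≡158, 38^4≡530, 38^8≡552, 38^16≡565, 38^32≡297, 38^64≡118, 38^128≡421, 38^256≡416
374 = 256 + 64 + 32 + 16 + 4 + 2, so 38^374 ≡ 416·118·297·565·530·158 ≡ 132 (mod 643)
198·132 = 26136 ≡ 416 (mod 643)
416 ≡ 416 (mod 643), so the signature is genuine.

passes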